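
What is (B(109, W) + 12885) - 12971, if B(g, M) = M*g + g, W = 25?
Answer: 2748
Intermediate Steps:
B(g, M) = g + M*g
(B(109, W) + 12885) - 12971 = (109*(1 + 25) + 12885) - 12971 = (109*26 + 12885) - 12971 = (2834 + 12885) - 12971 = 15719 - 12971 = 2748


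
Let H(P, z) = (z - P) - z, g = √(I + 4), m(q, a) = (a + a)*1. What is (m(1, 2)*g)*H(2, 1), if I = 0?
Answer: -16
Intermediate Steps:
m(q, a) = 2*a (m(q, a) = (2*a)*1 = 2*a)
g = 2 (g = √(0 + 4) = √4 = 2)
H(P, z) = -P
(m(1, 2)*g)*H(2, 1) = ((2*2)*2)*(-1*2) = (4*2)*(-2) = 8*(-2) = -16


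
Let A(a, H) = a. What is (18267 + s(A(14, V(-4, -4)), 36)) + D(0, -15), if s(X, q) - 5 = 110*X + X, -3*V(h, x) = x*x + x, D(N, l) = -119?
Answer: 19707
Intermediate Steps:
V(h, x) = -x/3 - x**2/3 (V(h, x) = -(x*x + x)/3 = -(x**2 + x)/3 = -(x + x**2)/3 = -x/3 - x**2/3)
s(X, q) = 5 + 111*X (s(X, q) = 5 + (110*X + X) = 5 + 111*X)
(18267 + s(A(14, V(-4, -4)), 36)) + D(0, -15) = (18267 + (5 + 111*14)) - 119 = (18267 + (5 + 1554)) - 119 = (18267 + 1559) - 119 = 19826 - 119 = 19707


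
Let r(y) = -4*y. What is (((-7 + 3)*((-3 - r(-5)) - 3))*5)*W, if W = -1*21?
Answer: -10920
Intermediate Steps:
W = -21
(((-7 + 3)*((-3 - r(-5)) - 3))*5)*W = (((-7 + 3)*((-3 - (-4)*(-5)) - 3))*5)*(-21) = (-4*((-3 - 1*20) - 3)*5)*(-21) = (-4*((-3 - 20) - 3)*5)*(-21) = (-4*(-23 - 3)*5)*(-21) = (-4*(-26)*5)*(-21) = (104*5)*(-21) = 520*(-21) = -10920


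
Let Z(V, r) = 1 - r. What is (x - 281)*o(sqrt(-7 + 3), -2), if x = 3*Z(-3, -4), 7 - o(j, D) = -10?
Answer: -4522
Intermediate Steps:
o(j, D) = 17 (o(j, D) = 7 - 1*(-10) = 7 + 10 = 17)
x = 15 (x = 3*(1 - 1*(-4)) = 3*(1 + 4) = 3*5 = 15)
(x - 281)*o(sqrt(-7 + 3), -2) = (15 - 281)*17 = -266*17 = -4522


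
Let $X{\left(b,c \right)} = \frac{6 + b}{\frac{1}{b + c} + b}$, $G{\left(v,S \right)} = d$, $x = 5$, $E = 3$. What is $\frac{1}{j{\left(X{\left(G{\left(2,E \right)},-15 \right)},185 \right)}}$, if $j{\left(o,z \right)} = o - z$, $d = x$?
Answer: $- \frac{49}{8955} \approx -0.0054718$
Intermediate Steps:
$d = 5$
$G{\left(v,S \right)} = 5$
$X{\left(b,c \right)} = \frac{6 + b}{b + \frac{1}{b + c}}$
$\frac{1}{j{\left(X{\left(G{\left(2,E \right)},-15 \right)},185 \right)}} = \frac{1}{\frac{5^{2} + 6 \cdot 5 + 6 \left(-15\right) + 5 \left(-15\right)}{1 + 5^{2} + 5 \left(-15\right)} - 185} = \frac{1}{\frac{25 + 30 - 90 - 75}{1 + 25 - 75} - 185} = \frac{1}{\frac{1}{-49} \left(-110\right) - 185} = \frac{1}{\left(- \frac{1}{49}\right) \left(-110\right) - 185} = \frac{1}{\frac{110}{49} - 185} = \frac{1}{- \frac{8955}{49}} = - \frac{49}{8955}$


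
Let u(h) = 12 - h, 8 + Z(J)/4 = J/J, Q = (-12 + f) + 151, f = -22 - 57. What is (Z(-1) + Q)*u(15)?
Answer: -96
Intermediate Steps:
f = -79
Q = 60 (Q = (-12 - 79) + 151 = -91 + 151 = 60)
Z(J) = -28 (Z(J) = -32 + 4*(J/J) = -32 + 4*1 = -32 + 4 = -28)
(Z(-1) + Q)*u(15) = (-28 + 60)*(12 - 1*15) = 32*(12 - 15) = 32*(-3) = -96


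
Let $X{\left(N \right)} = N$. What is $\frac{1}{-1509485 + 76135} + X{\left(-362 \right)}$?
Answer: $- \frac{518872701}{1433350} \approx -362.0$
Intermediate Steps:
$\frac{1}{-1509485 + 76135} + X{\left(-362 \right)} = \frac{1}{-1509485 + 76135} - 362 = \frac{1}{-1433350} - 362 = - \frac{1}{1433350} - 362 = - \frac{518872701}{1433350}$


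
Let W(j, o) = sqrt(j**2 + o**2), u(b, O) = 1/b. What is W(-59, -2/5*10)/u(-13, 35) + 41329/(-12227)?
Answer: -41329/12227 - 13*sqrt(3497) ≈ -772.14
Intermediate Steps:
W(-59, -2/5*10)/u(-13, 35) + 41329/(-12227) = sqrt((-59)**2 + (-2/5*10)**2)/(1/(-13)) + 41329/(-12227) = sqrt(3481 + (-2*1/5*10)**2)/(-1/13) + 41329*(-1/12227) = sqrt(3481 + (-2/5*10)**2)*(-13) - 41329/12227 = sqrt(3481 + (-4)**2)*(-13) - 41329/12227 = sqrt(3481 + 16)*(-13) - 41329/12227 = sqrt(3497)*(-13) - 41329/12227 = -13*sqrt(3497) - 41329/12227 = -41329/12227 - 13*sqrt(3497)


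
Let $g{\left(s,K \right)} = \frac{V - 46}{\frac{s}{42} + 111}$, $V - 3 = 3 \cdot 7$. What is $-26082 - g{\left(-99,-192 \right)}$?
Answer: $- \frac{39670414}{1521} \approx -26082.0$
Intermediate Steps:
$V = 24$ ($V = 3 + 3 \cdot 7 = 3 + 21 = 24$)
$g{\left(s,K \right)} = - \frac{22}{111 + \frac{s}{42}}$ ($g{\left(s,K \right)} = \frac{24 - 46}{\frac{s}{42} + 111} = - \frac{22}{s \frac{1}{42} + 111} = - \frac{22}{\frac{s}{42} + 111} = - \frac{22}{111 + \frac{s}{42}}$)
$-26082 - g{\left(-99,-192 \right)} = -26082 - - \frac{924}{4662 - 99} = -26082 - - \frac{924}{4563} = -26082 - \left(-924\right) \frac{1}{4563} = -26082 - - \frac{308}{1521} = -26082 + \frac{308}{1521} = - \frac{39670414}{1521}$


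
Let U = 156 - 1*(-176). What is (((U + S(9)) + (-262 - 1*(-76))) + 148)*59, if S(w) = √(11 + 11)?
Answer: 17346 + 59*√22 ≈ 17623.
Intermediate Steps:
S(w) = √22
U = 332 (U = 156 + 176 = 332)
(((U + S(9)) + (-262 - 1*(-76))) + 148)*59 = (((332 + √22) + (-262 - 1*(-76))) + 148)*59 = (((332 + √22) + (-262 + 76)) + 148)*59 = (((332 + √22) - 186) + 148)*59 = ((146 + √22) + 148)*59 = (294 + √22)*59 = 17346 + 59*√22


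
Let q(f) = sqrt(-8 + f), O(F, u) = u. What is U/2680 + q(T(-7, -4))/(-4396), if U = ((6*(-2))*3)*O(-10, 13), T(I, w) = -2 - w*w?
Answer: -117/670 - I*sqrt(26)/4396 ≈ -0.17463 - 0.0011599*I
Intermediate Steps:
T(I, w) = -2 - w**2
U = -468 (U = ((6*(-2))*3)*13 = -12*3*13 = -36*13 = -468)
U/2680 + q(T(-7, -4))/(-4396) = -468/2680 + sqrt(-8 + (-2 - 1*(-4)**2))/(-4396) = -468*1/2680 + sqrt(-8 + (-2 - 1*16))*(-1/4396) = -117/670 + sqrt(-8 + (-2 - 16))*(-1/4396) = -117/670 + sqrt(-8 - 18)*(-1/4396) = -117/670 + sqrt(-26)*(-1/4396) = -117/670 + (I*sqrt(26))*(-1/4396) = -117/670 - I*sqrt(26)/4396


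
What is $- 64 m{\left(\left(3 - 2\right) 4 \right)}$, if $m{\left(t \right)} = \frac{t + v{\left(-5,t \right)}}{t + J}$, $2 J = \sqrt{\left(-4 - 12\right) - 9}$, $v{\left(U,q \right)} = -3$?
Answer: $- \frac{1024}{89} + \frac{640 i}{89} \approx -11.506 + 7.191 i$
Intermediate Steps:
$J = \frac{5 i}{2}$ ($J = \frac{\sqrt{\left(-4 - 12\right) - 9}}{2} = \frac{\sqrt{-16 - 9}}{2} = \frac{\sqrt{-25}}{2} = \frac{5 i}{2} \approx 2.5 i$)
$m{\left(t \right)} = \frac{-3 + t}{t + \frac{5 i}{2}}$ ($m{\left(t \right)} = \frac{t - 3}{t + \frac{5 i}{2}} = \frac{-3 + t}{t + \frac{5 i}{2}}$)
$- 64 m{\left(\left(3 - 2\right) 4 \right)} = - 64 \frac{2 \left(-3 + \left(3 - 2\right) 4\right)}{2 \left(3 - 2\right) 4 + 5 i} = - 64 \frac{2 \left(-3 + 1 \cdot 4\right)}{2 \cdot 1 \cdot 4 + 5 i} = - 64 \frac{2 \left(-3 + 4\right)}{2 \cdot 4 + 5 i} = - 64 \cdot 2 \frac{1}{8 + 5 i} 1 = - 64 \cdot 2 \frac{8 - 5 i}{89} \cdot 1 = - 64 \frac{2 \left(8 - 5 i\right)}{89} = - \frac{128 \left(8 - 5 i\right)}{89}$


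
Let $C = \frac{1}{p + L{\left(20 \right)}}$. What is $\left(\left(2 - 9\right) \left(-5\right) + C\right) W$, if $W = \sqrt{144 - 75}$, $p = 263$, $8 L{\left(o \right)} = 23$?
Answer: $\frac{74453 \sqrt{69}}{2127} \approx 290.76$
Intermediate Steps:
$L{\left(o \right)} = \frac{23}{8}$ ($L{\left(o \right)} = \frac{1}{8} \cdot 23 = \frac{23}{8}$)
$W = \sqrt{69} \approx 8.3066$
$C = \frac{8}{2127}$ ($C = \frac{1}{263 + \frac{23}{8}} = \frac{1}{\frac{2127}{8}} = \frac{8}{2127} \approx 0.0037612$)
$\left(\left(2 - 9\right) \left(-5\right) + C\right) W = \left(\left(2 - 9\right) \left(-5\right) + \frac{8}{2127}\right) \sqrt{69} = \left(\left(-7\right) \left(-5\right) + \frac{8}{2127}\right) \sqrt{69} = \left(35 + \frac{8}{2127}\right) \sqrt{69} = \frac{74453 \sqrt{69}}{2127}$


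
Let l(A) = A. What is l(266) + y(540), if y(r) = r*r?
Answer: 291866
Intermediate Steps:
y(r) = r²
l(266) + y(540) = 266 + 540² = 266 + 291600 = 291866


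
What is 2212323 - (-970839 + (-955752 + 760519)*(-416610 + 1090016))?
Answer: 131474256760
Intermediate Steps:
2212323 - (-970839 + (-955752 + 760519)*(-416610 + 1090016)) = 2212323 - (-970839 - 195233*673406) = 2212323 - (-970839 - 131471073598) = 2212323 - 1*(-131472044437) = 2212323 + 131472044437 = 131474256760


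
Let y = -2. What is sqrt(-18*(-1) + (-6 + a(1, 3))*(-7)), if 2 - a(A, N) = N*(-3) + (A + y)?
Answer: 2*I*sqrt(6) ≈ 4.899*I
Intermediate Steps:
a(A, N) = 4 - A + 3*N (a(A, N) = 2 - (N*(-3) + (A - 2)) = 2 - (-3*N + (-2 + A)) = 2 - (-2 + A - 3*N) = 2 + (2 - A + 3*N) = 4 - A + 3*N)
sqrt(-18*(-1) + (-6 + a(1, 3))*(-7)) = sqrt(-18*(-1) + (-6 + (4 - 1*1 + 3*3))*(-7)) = sqrt(18 + (-6 + (4 - 1 + 9))*(-7)) = sqrt(18 + (-6 + 12)*(-7)) = sqrt(18 + 6*(-7)) = sqrt(18 - 42) = sqrt(-24) = 2*I*sqrt(6)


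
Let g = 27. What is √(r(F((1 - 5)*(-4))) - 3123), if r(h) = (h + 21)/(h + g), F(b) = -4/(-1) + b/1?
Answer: 2*I*√1724195/47 ≈ 55.876*I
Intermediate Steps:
F(b) = 4 + b (F(b) = -4*(-1) + b*1 = 4 + b)
r(h) = (21 + h)/(27 + h) (r(h) = (h + 21)/(h + 27) = (21 + h)/(27 + h))
√(r(F((1 - 5)*(-4))) - 3123) = √((21 + (4 + (1 - 5)*(-4)))/(27 + (4 + (1 - 5)*(-4))) - 3123) = √((21 + (4 - 4*(-4)))/(27 + (4 - 4*(-4))) - 3123) = √((21 + (4 + 16))/(27 + (4 + 16)) - 3123) = √((21 + 20)/(27 + 20) - 3123) = √(41/47 - 3123) = √(-146740/47) = 2*I*√1724195/47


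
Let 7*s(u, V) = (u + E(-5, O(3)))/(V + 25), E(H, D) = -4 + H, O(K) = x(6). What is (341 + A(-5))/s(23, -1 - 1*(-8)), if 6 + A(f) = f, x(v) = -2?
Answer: 5280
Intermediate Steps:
O(K) = -2
A(f) = -6 + f
s(u, V) = (-9 + u)/(7*(25 + V)) (s(u, V) = ((u + (-4 - 5))/(V + 25))/7 = ((u - 9)/(25 + V))/7 = ((-9 + u)/(25 + V))/7 = (-9 + u)/(7*(25 + V)))
(341 + A(-5))/s(23, -1 - 1*(-8)) = (341 + (-6 - 5))/(((-9 + 23)/(7*(25 + (-1 - 1*(-8)))))) = (341 - 11)/(((⅐)*14/(25 + (-1 + 8)))) = 330/(((⅐)*14/(25 + 7))) = 330/(((⅐)*14/32)) = 330/(((⅐)*(1/32)*14)) = 330/(1/16) = 330*16 = 5280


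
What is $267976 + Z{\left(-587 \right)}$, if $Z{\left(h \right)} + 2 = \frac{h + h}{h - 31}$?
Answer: $\frac{82804553}{309} \approx 2.6798 \cdot 10^{5}$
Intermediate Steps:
$Z{\left(h \right)} = -2 + \frac{2 h}{-31 + h}$ ($Z{\left(h \right)} = -2 + \frac{h + h}{h - 31} = -2 + \frac{2 h}{-31 + h}$)
$267976 + Z{\left(-587 \right)} = 267976 + \frac{62}{-31 - 587} = 267976 + \frac{62}{-618} = 267976 + 62 \left(- \frac{1}{618}\right) = 267976 - \frac{31}{309} = \frac{82804553}{309}$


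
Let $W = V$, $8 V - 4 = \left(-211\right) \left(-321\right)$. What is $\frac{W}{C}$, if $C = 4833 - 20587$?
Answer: $- \frac{67735}{126032} \approx -0.53744$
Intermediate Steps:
$V = \frac{67735}{8}$ ($V = \frac{1}{2} + \frac{\left(-211\right) \left(-321\right)}{8} = \frac{1}{2} + \frac{1}{8} \cdot 67731 = \frac{1}{2} + \frac{67731}{8} = \frac{67735}{8} \approx 8466.9$)
$W = \frac{67735}{8} \approx 8466.9$
$C = -15754$
$\frac{W}{C} = \frac{67735}{8 \left(-15754\right)} = \frac{67735}{8} \left(- \frac{1}{15754}\right) = - \frac{67735}{126032}$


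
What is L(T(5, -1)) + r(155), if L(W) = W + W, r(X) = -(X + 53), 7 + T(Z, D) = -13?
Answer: -248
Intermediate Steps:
T(Z, D) = -20 (T(Z, D) = -7 - 13 = -20)
r(X) = -53 - X (r(X) = -(53 + X) = -53 - X)
L(W) = 2*W
L(T(5, -1)) + r(155) = 2*(-20) + (-53 - 1*155) = -40 + (-53 - 155) = -40 - 208 = -248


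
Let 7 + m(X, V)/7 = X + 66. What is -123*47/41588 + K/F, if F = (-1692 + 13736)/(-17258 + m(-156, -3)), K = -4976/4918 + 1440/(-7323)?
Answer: 1248235957915563/751631718731092 ≈ 1.6607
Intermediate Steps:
m(X, V) = 413 + 7*X (m(X, V) = -49 + 7*(X + 66) = -49 + 7*(66 + X) = -49 + (462 + 7*X) = 413 + 7*X)
K = -7253528/6002419 (K = -4976*1/4918 + 1440*(-1/7323) = -2488/2459 - 480/2441 = -7253528/6002419 ≈ -1.2084)
F = -12044/17937 (F = (-1692 + 13736)/(-17258 + (413 + 7*(-156))) = 12044/(-17258 + (413 - 1092)) = 12044/(-17258 - 679) = 12044/(-17937) = 12044*(-1/17937) = -12044/17937 ≈ -0.67146)
-123*47/41588 + K/F = -123*47/41588 - 7253528/(6002419*(-12044/17937)) = -5781*1/41588 - 7253528/6002419*(-17937/12044) = -5781/41588 + 32526632934/18073283609 = 1248235957915563/751631718731092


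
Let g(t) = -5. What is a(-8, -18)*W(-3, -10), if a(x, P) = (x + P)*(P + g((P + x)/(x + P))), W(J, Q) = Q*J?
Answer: 17940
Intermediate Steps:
W(J, Q) = J*Q
a(x, P) = (-5 + P)*(P + x) (a(x, P) = (x + P)*(P - 5) = (P + x)*(-5 + P) = (-5 + P)*(P + x))
a(-8, -18)*W(-3, -10) = ((-18)² - 5*(-18) - 5*(-8) - 18*(-8))*(-3*(-10)) = (324 + 90 + 40 + 144)*30 = 598*30 = 17940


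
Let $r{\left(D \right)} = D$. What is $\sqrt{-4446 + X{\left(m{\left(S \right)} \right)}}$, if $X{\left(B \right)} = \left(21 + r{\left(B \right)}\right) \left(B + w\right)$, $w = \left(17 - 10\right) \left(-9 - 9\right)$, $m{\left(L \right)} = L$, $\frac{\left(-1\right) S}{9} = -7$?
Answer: $3 i \sqrt{1082} \approx 98.681 i$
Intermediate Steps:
$S = 63$ ($S = \left(-9\right) \left(-7\right) = 63$)
$w = -126$ ($w = 7 \left(-18\right) = -126$)
$X{\left(B \right)} = \left(-126 + B\right) \left(21 + B\right)$ ($X{\left(B \right)} = \left(21 + B\right) \left(B - 126\right) = \left(21 + B\right) \left(-126 + B\right) = \left(-126 + B\right) \left(21 + B\right)$)
$\sqrt{-4446 + X{\left(m{\left(S \right)} \right)}} = \sqrt{-4446 - \left(9261 - 3969\right)} = \sqrt{-4446 - 5292} = \sqrt{-9738} = 3 i \sqrt{1082}$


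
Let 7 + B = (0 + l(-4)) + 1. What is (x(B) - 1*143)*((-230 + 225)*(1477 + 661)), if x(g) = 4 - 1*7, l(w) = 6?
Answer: 1560740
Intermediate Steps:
B = 0 (B = -7 + ((0 + 6) + 1) = -7 + (6 + 1) = -7 + 7 = 0)
x(g) = -3 (x(g) = 4 - 7 = -3)
(x(B) - 1*143)*((-230 + 225)*(1477 + 661)) = (-3 - 1*143)*((-230 + 225)*(1477 + 661)) = (-3 - 143)*(-5*2138) = -146*(-10690) = 1560740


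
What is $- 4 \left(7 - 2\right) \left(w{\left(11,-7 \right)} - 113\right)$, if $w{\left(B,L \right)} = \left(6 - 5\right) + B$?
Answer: $2020$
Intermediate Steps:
$w{\left(B,L \right)} = 1 + B$ ($w{\left(B,L \right)} = \left(6 - 5\right) + B = 1 + B$)
$- 4 \left(7 - 2\right) \left(w{\left(11,-7 \right)} - 113\right) = - 4 \left(7 - 2\right) \left(\left(1 + 11\right) - 113\right) = - 4 \left(7 - 2\right) \left(12 - 113\right) = \left(-4\right) 5 \left(-101\right) = \left(-20\right) \left(-101\right) = 2020$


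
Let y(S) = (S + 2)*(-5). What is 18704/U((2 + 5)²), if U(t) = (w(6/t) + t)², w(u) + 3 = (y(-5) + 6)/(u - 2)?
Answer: 158310656/10259209 ≈ 15.431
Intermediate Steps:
y(S) = -10 - 5*S (y(S) = (2 + S)*(-5) = -10 - 5*S)
w(u) = -3 + 21/(-2 + u) (w(u) = -3 + ((-10 - 5*(-5)) + 6)/(u - 2) = -3 + ((-10 + 25) + 6)/(-2 + u) = -3 + (15 + 6)/(-2 + u) = -3 + 21/(-2 + u))
U(t) = (t + 3*(9 - 6/t)/(-2 + 6/t))² (U(t) = (3*(9 - 6/t)/(-2 + 6/t) + t)² = (t + 3*(9 - 6/t)/(-2 + 6/t))²)
18704/U((2 + 5)²) = 18704/(((18 - 33*(2 + 5)² + 2*((2 + 5)²)²)²/(4*(-3 + (2 + 5)²)²))) = 18704/(((18 - 33*7² + 2*(7²)²)²/(4*(-3 + 7²)²))) = 18704/(((18 - 33*49 + 2*49²)²/(4*(-3 + 49)²))) = 18704/(((¼)*(18 - 1617 + 2*2401)²/46²)) = 18704/(((¼)*(1/2116)*(18 - 1617 + 4802)²)) = 18704/(((¼)*(1/2116)*3203²)) = 18704/(((¼)*(1/2116)*10259209)) = 18704/(10259209/8464) = 18704*(8464/10259209) = 158310656/10259209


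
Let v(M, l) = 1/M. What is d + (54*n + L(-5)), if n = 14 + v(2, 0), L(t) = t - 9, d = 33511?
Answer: 34280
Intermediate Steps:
L(t) = -9 + t
n = 29/2 (n = 14 + 1/2 = 14 + ½ = 29/2 ≈ 14.500)
d + (54*n + L(-5)) = 33511 + (54*(29/2) + (-9 - 5)) = 33511 + (783 - 14) = 33511 + 769 = 34280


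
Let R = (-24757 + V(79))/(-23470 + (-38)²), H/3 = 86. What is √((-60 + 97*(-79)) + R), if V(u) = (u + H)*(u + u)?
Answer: I*√3747399831462/22026 ≈ 87.888*I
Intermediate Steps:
H = 258 (H = 3*86 = 258)
V(u) = 2*u*(258 + u) (V(u) = (u + 258)*(u + u) = (258 + u)*(2*u) = 2*u*(258 + u))
R = -28489/22026 (R = (-24757 + 2*79*(258 + 79))/(-23470 + (-38)²) = (-24757 + 2*79*337)/(-23470 + 1444) = (-24757 + 53246)/(-22026) = 28489*(-1/22026) = -28489/22026 ≈ -1.2934)
√((-60 + 97*(-79)) + R) = √((-60 + 97*(-79)) - 28489/22026) = √((-60 - 7663) - 28489/22026) = √(-7723 - 28489/22026) = √(-170135287/22026) = I*√3747399831462/22026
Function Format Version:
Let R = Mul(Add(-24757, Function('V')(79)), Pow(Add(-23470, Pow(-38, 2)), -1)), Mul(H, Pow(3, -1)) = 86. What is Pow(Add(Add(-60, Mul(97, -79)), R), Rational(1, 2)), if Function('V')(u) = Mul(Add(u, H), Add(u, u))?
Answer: Mul(Rational(1, 22026), I, Pow(3747399831462, Rational(1, 2))) ≈ Mul(87.888, I)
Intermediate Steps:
H = 258 (H = Mul(3, 86) = 258)
Function('V')(u) = Mul(2, u, Add(258, u)) (Function('V')(u) = Mul(Add(u, 258), Add(u, u)) = Mul(Add(258, u), Mul(2, u)) = Mul(2, u, Add(258, u)))
R = Rational(-28489, 22026) (R = Mul(Add(-24757, Mul(2, 79, Add(258, 79))), Pow(Add(-23470, Pow(-38, 2)), -1)) = Mul(Add(-24757, Mul(2, 79, 337)), Pow(Add(-23470, 1444), -1)) = Mul(Add(-24757, 53246), Pow(-22026, -1)) = Mul(28489, Rational(-1, 22026)) = Rational(-28489, 22026) ≈ -1.2934)
Pow(Add(Add(-60, Mul(97, -79)), R), Rational(1, 2)) = Pow(Add(Add(-60, Mul(97, -79)), Rational(-28489, 22026)), Rational(1, 2)) = Pow(Add(Add(-60, -7663), Rational(-28489, 22026)), Rational(1, 2)) = Pow(Add(-7723, Rational(-28489, 22026)), Rational(1, 2)) = Pow(Rational(-170135287, 22026), Rational(1, 2)) = Mul(Rational(1, 22026), I, Pow(3747399831462, Rational(1, 2)))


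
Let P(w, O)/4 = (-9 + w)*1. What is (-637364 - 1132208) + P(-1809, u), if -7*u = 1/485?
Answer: -1776844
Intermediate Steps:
u = -1/3395 (u = -1/7/485 = -1/7*1/485 = -1/3395 ≈ -0.00029455)
P(w, O) = -36 + 4*w (P(w, O) = 4*((-9 + w)*1) = 4*(-9 + w) = -36 + 4*w)
(-637364 - 1132208) + P(-1809, u) = (-637364 - 1132208) + (-36 + 4*(-1809)) = -1769572 + (-36 - 7236) = -1769572 - 7272 = -1776844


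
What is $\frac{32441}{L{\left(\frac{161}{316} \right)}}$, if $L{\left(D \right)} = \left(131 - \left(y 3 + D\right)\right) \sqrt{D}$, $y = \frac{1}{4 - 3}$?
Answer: $\frac{20502712 \sqrt{12719}}{6486207} \approx 356.49$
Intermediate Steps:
$y = 1$ ($y = 1^{-1} = 1$)
$L{\left(D \right)} = \sqrt{D} \left(128 - D\right)$ ($L{\left(D \right)} = \left(131 - \left(1 \cdot 3 + D\right)\right) \sqrt{D} = \left(131 - \left(3 + D\right)\right) \sqrt{D} = \left(128 - D\right) \sqrt{D} = \sqrt{D} \left(128 - D\right)$)
$\frac{32441}{L{\left(\frac{161}{316} \right)}} = \frac{32441}{\sqrt{\frac{161}{316}} \left(128 - \frac{161}{316}\right)} = \frac{32441}{\frac{\sqrt{12719}}{158} \left(128 - \frac{161}{316}\right)} = \frac{32441}{\frac{\sqrt{12719}}{158} \cdot \frac{40287}{316}} = \frac{32441}{\frac{40287}{49928} \sqrt{12719}} = 32441 \frac{632 \sqrt{12719}}{6486207} = \frac{20502712 \sqrt{12719}}{6486207}$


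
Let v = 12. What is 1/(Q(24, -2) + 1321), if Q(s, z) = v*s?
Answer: 1/1609 ≈ 0.00062150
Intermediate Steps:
Q(s, z) = 12*s
1/(Q(24, -2) + 1321) = 1/(12*24 + 1321) = 1/(288 + 1321) = 1/1609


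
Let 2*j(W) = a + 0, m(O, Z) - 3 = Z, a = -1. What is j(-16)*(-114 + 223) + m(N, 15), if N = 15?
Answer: -73/2 ≈ -36.500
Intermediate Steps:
m(O, Z) = 3 + Z
j(W) = -1/2 (j(W) = (-1 + 0)/2 = (1/2)*(-1) = -1/2)
j(-16)*(-114 + 223) + m(N, 15) = -(-114 + 223)/2 + (3 + 15) = -1/2*109 + 18 = -109/2 + 18 = -73/2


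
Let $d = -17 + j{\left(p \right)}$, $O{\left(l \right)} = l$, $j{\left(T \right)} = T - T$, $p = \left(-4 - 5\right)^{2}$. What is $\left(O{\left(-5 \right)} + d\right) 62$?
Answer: $-1364$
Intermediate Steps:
$p = 81$ ($p = \left(-9\right)^{2} = 81$)
$j{\left(T \right)} = 0$
$d = -17$ ($d = -17 + 0 = -17$)
$\left(O{\left(-5 \right)} + d\right) 62 = \left(-5 - 17\right) 62 = \left(-22\right) 62 = -1364$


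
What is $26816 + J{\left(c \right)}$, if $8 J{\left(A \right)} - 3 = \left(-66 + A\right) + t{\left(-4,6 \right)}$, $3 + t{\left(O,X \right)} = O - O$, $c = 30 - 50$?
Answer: $\frac{107221}{4} \approx 26805.0$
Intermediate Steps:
$c = -20$ ($c = 30 - 50 = -20$)
$t{\left(O,X \right)} = -3$ ($t{\left(O,X \right)} = -3 + \left(O - O\right) = -3 + 0 = -3$)
$J{\left(A \right)} = - \frac{33}{4} + \frac{A}{8}$ ($J{\left(A \right)} = \frac{3}{8} + \frac{\left(-66 + A\right) - 3}{8} = \frac{3}{8} + \frac{-69 + A}{8} = \frac{3}{8} + \left(- \frac{69}{8} + \frac{A}{8}\right) = - \frac{33}{4} + \frac{A}{8}$)
$26816 + J{\left(c \right)} = 26816 + \left(- \frac{33}{4} + \frac{1}{8} \left(-20\right)\right) = 26816 - \frac{43}{4} = \frac{107221}{4}$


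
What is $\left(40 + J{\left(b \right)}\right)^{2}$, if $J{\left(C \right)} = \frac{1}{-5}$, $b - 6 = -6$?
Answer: $\frac{39601}{25} \approx 1584.0$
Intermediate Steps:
$b = 0$ ($b = 6 - 6 = 0$)
$J{\left(C \right)} = - \frac{1}{5}$
$\left(40 + J{\left(b \right)}\right)^{2} = \left(40 - \frac{1}{5}\right)^{2} = \left(\frac{199}{5}\right)^{2} = \frac{39601}{25}$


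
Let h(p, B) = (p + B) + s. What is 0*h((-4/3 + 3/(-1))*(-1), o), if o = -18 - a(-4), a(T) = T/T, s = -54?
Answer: 0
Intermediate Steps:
a(T) = 1
o = -19 (o = -18 - 1*1 = -18 - 1 = -19)
h(p, B) = -54 + B + p (h(p, B) = (p + B) - 54 = (B + p) - 54 = -54 + B + p)
0*h((-4/3 + 3/(-1))*(-1), o) = 0*(-54 - 19 + (-4/3 + 3/(-1))*(-1)) = 0*(-54 - 19 + (-4*1/3 + 3*(-1))*(-1)) = 0*(-54 - 19 + (-4/3 - 3)*(-1)) = 0*(-54 - 19 - 13/3*(-1)) = 0*(-54 - 19 + 13/3) = 0*(-206/3) = 0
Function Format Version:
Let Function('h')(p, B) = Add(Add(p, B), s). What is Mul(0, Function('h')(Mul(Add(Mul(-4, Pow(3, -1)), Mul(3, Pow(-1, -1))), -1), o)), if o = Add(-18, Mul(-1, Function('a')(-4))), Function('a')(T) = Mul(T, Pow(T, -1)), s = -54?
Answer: 0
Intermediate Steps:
Function('a')(T) = 1
o = -19 (o = Add(-18, Mul(-1, 1)) = Add(-18, -1) = -19)
Function('h')(p, B) = Add(-54, B, p) (Function('h')(p, B) = Add(Add(p, B), -54) = Add(Add(B, p), -54) = Add(-54, B, p))
Mul(0, Function('h')(Mul(Add(Mul(-4, Pow(3, -1)), Mul(3, Pow(-1, -1))), -1), o)) = Mul(0, Add(-54, -19, Mul(Add(Mul(-4, Pow(3, -1)), Mul(3, Pow(-1, -1))), -1))) = Mul(0, Add(-54, -19, Mul(Add(Mul(-4, Rational(1, 3)), Mul(3, -1)), -1))) = Mul(0, Add(-54, -19, Mul(Add(Rational(-4, 3), -3), -1))) = Mul(0, Add(-54, -19, Mul(Rational(-13, 3), -1))) = Mul(0, Add(-54, -19, Rational(13, 3))) = Mul(0, Rational(-206, 3)) = 0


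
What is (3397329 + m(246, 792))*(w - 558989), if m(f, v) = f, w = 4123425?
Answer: 12110438642700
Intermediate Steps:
(3397329 + m(246, 792))*(w - 558989) = (3397329 + 246)*(4123425 - 558989) = 3397575*3564436 = 12110438642700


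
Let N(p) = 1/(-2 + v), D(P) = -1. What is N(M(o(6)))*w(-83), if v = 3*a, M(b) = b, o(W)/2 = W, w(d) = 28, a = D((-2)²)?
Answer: -28/5 ≈ -5.6000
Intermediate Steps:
a = -1
o(W) = 2*W
v = -3 (v = 3*(-1) = -3)
N(p) = -⅕ (N(p) = 1/(-2 - 3) = 1/(-5) = -⅕)
N(M(o(6)))*w(-83) = -⅕*28 = -28/5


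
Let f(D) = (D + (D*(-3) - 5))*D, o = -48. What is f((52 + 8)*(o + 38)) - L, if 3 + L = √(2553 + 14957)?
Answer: -716997 - √17510 ≈ -7.1713e+5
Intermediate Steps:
f(D) = D*(-5 - 2*D) (f(D) = (D + (-3*D - 5))*D = (D + (-5 - 3*D))*D = (-5 - 2*D)*D = D*(-5 - 2*D))
L = -3 + √17510 (L = -3 + √(2553 + 14957) = -3 + √17510 ≈ 129.33)
f((52 + 8)*(o + 38)) - L = -(52 + 8)*(-48 + 38)*(5 + 2*((52 + 8)*(-48 + 38))) - (-3 + √17510) = -60*(-10)*(5 + 2*(60*(-10))) + (3 - √17510) = -1*(-600)*(5 + 2*(-600)) + (3 - √17510) = -1*(-600)*(5 - 1200) + (3 - √17510) = -1*(-600)*(-1195) + (3 - √17510) = -717000 + (3 - √17510) = -716997 - √17510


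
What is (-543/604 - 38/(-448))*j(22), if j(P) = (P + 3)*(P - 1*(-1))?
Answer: -15834925/33824 ≈ -468.16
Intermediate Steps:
j(P) = (1 + P)*(3 + P) (j(P) = (3 + P)*(P + 1) = (3 + P)*(1 + P) = (1 + P)*(3 + P))
(-543/604 - 38/(-448))*j(22) = (-543/604 - 38/(-448))*(3 + 22² + 4*22) = (-543*1/604 - 38*(-1/448))*(3 + 484 + 88) = (-543/604 + 19/224)*575 = -27539/33824*575 = -15834925/33824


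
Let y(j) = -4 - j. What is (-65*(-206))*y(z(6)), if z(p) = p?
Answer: -133900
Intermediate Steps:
(-65*(-206))*y(z(6)) = (-65*(-206))*(-4 - 1*6) = 13390*(-4 - 6) = 13390*(-10) = -133900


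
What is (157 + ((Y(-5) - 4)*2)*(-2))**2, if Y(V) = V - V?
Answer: 29929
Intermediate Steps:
Y(V) = 0
(157 + ((Y(-5) - 4)*2)*(-2))**2 = (157 + ((0 - 4)*2)*(-2))**2 = (157 - 4*2*(-2))**2 = (157 - 8*(-2))**2 = (157 + 16)**2 = 173**2 = 29929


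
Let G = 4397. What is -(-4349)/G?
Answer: 4349/4397 ≈ 0.98908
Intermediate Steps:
-(-4349)/G = -(-4349)/4397 = -1*(-4349/4397) = 4349/4397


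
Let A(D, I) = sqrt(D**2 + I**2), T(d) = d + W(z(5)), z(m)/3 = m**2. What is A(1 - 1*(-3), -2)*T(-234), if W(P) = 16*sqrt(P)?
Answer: -468*sqrt(5) + 160*sqrt(15) ≈ -426.80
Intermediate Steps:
z(m) = 3*m**2
T(d) = d + 80*sqrt(3) (T(d) = d + 16*sqrt(3*5**2) = d + 16*sqrt(3*25) = d + 16*sqrt(75) = d + 16*(5*sqrt(3)) = d + 80*sqrt(3))
A(1 - 1*(-3), -2)*T(-234) = sqrt((1 - 1*(-3))**2 + (-2)**2)*(-234 + 80*sqrt(3)) = sqrt((1 + 3)**2 + 4)*(-234 + 80*sqrt(3)) = sqrt(4**2 + 4)*(-234 + 80*sqrt(3)) = sqrt(16 + 4)*(-234 + 80*sqrt(3)) = sqrt(20)*(-234 + 80*sqrt(3)) = (2*sqrt(5))*(-234 + 80*sqrt(3)) = 2*sqrt(5)*(-234 + 80*sqrt(3))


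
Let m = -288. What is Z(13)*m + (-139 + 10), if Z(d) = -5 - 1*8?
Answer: 3615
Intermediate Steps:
Z(d) = -13 (Z(d) = -5 - 8 = -13)
Z(13)*m + (-139 + 10) = -13*(-288) + (-139 + 10) = 3744 - 129 = 3615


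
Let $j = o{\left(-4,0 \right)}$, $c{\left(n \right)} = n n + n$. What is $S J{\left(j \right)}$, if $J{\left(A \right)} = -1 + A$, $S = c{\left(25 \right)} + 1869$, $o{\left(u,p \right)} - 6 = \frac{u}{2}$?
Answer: $7557$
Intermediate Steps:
$o{\left(u,p \right)} = 6 + \frac{u}{2}$
$c{\left(n \right)} = n + n^{2}$ ($c{\left(n \right)} = n^{2} + n = n + n^{2}$)
$j = 4$ ($j = 6 + \frac{1}{2} \left(-4\right) = 6 - 2 = 4$)
$S = 2519$ ($S = 25 \left(1 + 25\right) + 1869 = 25 \cdot 26 + 1869 = 650 + 1869 = 2519$)
$S J{\left(j \right)} = 2519 \left(-1 + 4\right) = 2519 \cdot 3 = 7557$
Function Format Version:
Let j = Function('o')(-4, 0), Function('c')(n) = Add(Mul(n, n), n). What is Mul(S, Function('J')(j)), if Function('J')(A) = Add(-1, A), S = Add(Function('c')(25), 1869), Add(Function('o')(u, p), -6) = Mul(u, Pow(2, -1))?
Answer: 7557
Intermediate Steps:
Function('o')(u, p) = Add(6, Mul(Rational(1, 2), u)) (Function('o')(u, p) = Add(6, Mul(u, Pow(2, -1))) = Add(6, Mul(u, Rational(1, 2))) = Add(6, Mul(Rational(1, 2), u)))
Function('c')(n) = Add(n, Pow(n, 2)) (Function('c')(n) = Add(Pow(n, 2), n) = Add(n, Pow(n, 2)))
j = 4 (j = Add(6, Mul(Rational(1, 2), -4)) = Add(6, -2) = 4)
S = 2519 (S = Add(Mul(25, Add(1, 25)), 1869) = Add(Mul(25, 26), 1869) = Add(650, 1869) = 2519)
Mul(S, Function('J')(j)) = Mul(2519, Add(-1, 4)) = Mul(2519, 3) = 7557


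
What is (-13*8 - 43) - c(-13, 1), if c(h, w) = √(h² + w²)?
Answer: -147 - √170 ≈ -160.04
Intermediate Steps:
(-13*8 - 43) - c(-13, 1) = (-13*8 - 43) - √((-13)² + 1²) = (-104 - 43) - √(169 + 1) = -147 - √170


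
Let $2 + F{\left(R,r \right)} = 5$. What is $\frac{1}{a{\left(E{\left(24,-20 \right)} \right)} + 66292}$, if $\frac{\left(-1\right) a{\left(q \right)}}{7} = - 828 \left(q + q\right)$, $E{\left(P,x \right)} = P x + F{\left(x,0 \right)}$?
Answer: $- \frac{1}{5463092} \approx -1.8305 \cdot 10^{-7}$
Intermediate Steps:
$F{\left(R,r \right)} = 3$ ($F{\left(R,r \right)} = -2 + 5 = 3$)
$E{\left(P,x \right)} = 3 + P x$ ($E{\left(P,x \right)} = P x + 3 = 3 + P x$)
$a{\left(q \right)} = 11592 q$ ($a{\left(q \right)} = - 7 \left(- 828 \left(q + q\right)\right) = - 7 \left(- 828 \cdot 2 q\right) = - 7 \left(- 1656 q\right) = 11592 q$)
$\frac{1}{a{\left(E{\left(24,-20 \right)} \right)} + 66292} = \frac{1}{11592 \left(3 + 24 \left(-20\right)\right) + 66292} = \frac{1}{11592 \left(3 - 480\right) + 66292} = \frac{1}{11592 \left(-477\right) + 66292} = \frac{1}{-5529384 + 66292} = \frac{1}{-5463092} = - \frac{1}{5463092}$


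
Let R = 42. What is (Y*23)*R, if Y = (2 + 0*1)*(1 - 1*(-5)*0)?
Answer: 1932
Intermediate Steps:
Y = 2 (Y = (2 + 0)*(1 + 5*0) = 2*(1 + 0) = 2*1 = 2)
(Y*23)*R = (2*23)*42 = 46*42 = 1932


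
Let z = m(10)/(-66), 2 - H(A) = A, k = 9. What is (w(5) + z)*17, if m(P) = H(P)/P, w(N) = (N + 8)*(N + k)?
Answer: 510544/165 ≈ 3094.2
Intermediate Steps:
H(A) = 2 - A
w(N) = (8 + N)*(9 + N) (w(N) = (N + 8)*(N + 9) = (8 + N)*(9 + N))
m(P) = (2 - P)/P
z = 2/165 (z = ((2 - 1*10)/10)/(-66) = ((2 - 10)/10)*(-1/66) = ((1/10)*(-8))*(-1/66) = -4/5*(-1/66) = 2/165 ≈ 0.012121)
(w(5) + z)*17 = ((72 + 5**2 + 17*5) + 2/165)*17 = ((72 + 25 + 85) + 2/165)*17 = (182 + 2/165)*17 = (30032/165)*17 = 510544/165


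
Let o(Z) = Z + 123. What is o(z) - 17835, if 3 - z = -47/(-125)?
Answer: -2213672/125 ≈ -17709.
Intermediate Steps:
z = 328/125 (z = 3 - (-47)/(-125) = 3 - (-47)*(-1)/125 = 3 - 1*47/125 = 3 - 47/125 = 328/125 ≈ 2.6240)
o(Z) = 123 + Z
o(z) - 17835 = (123 + 328/125) - 17835 = 15703/125 - 17835 = -2213672/125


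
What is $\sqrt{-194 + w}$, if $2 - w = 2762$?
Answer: $i \sqrt{2954} \approx 54.351 i$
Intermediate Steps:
$w = -2760$ ($w = 2 - 2762 = -2760$)
$\sqrt{-194 + w} = \sqrt{-194 - 2760} = \sqrt{-2954} = i \sqrt{2954}$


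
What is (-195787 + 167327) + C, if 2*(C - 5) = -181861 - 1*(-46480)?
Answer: -192291/2 ≈ -96146.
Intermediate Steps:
C = -135371/2 (C = 5 + (-181861 - 1*(-46480))/2 = 5 + (-181861 + 46480)/2 = 5 + (½)*(-135381) = 5 - 135381/2 = -135371/2 ≈ -67686.)
(-195787 + 167327) + C = (-195787 + 167327) - 135371/2 = -28460 - 135371/2 = -192291/2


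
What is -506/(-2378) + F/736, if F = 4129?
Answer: 5095589/875104 ≈ 5.8228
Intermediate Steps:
-506/(-2378) + F/736 = -506/(-2378) + 4129/736 = -506*(-1/2378) + 4129*(1/736) = 253/1189 + 4129/736 = 5095589/875104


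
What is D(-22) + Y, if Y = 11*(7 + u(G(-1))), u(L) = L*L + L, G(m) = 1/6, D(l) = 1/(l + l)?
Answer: 15665/198 ≈ 79.116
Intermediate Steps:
D(l) = 1/(2*l)
G(m) = 1/6
u(L) = L + L**2 (u(L) = L**2 + L = L + L**2)
Y = 2849/36 (Y = 11*(7 + (1 + 1/6)/6) = 11*(7 + (1/6)*(7/6)) = 11*(7 + 7/36) = 11*(259/36) = 2849/36 ≈ 79.139)
D(-22) + Y = (1/2)/(-22) + 2849/36 = (1/2)*(-1/22) + 2849/36 = -1/44 + 2849/36 = 15665/198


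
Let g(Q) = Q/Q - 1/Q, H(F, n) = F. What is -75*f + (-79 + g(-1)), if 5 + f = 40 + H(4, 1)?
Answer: -3002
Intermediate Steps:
g(Q) = 1 - 1/Q
f = 39 (f = -5 + (40 + 4) = -5 + 44 = 39)
-75*f + (-79 + g(-1)) = -75*39 + (-79 + (-1 - 1)/(-1)) = -2925 + (-79 - 1*(-2)) = -2925 + (-79 + 2) = -2925 - 77 = -3002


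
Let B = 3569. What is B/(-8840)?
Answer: -3569/8840 ≈ -0.40373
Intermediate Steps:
B/(-8840) = 3569/(-8840) = 3569*(-1/8840) = -3569/8840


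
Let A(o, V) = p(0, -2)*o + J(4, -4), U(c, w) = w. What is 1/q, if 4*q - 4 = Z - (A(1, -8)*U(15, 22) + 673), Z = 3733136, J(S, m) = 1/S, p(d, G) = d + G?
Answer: 8/7465011 ≈ 1.0717e-6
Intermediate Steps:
p(d, G) = G + d
A(o, V) = ¼ - 2*o (A(o, V) = (-2 + 0)*o + 1/4 = -2*o + ¼ = ¼ - 2*o)
q = 7465011/8 (q = 1 + (3733136 - ((¼ - 2*1)*22 + 673))/4 = 1 + (3733136 - ((¼ - 2)*22 + 673))/4 = 1 + (3733136 - (-7/4*22 + 673))/4 = 1 + (3733136 - (-77/2 + 673))/4 = 1 + (3733136 - 1*1269/2)/4 = 1 + (3733136 - 1269/2)/4 = 1 + (¼)*(7465003/2) = 1 + 7465003/8 = 7465011/8 ≈ 9.3313e+5)
1/q = 1/(7465011/8) = 8/7465011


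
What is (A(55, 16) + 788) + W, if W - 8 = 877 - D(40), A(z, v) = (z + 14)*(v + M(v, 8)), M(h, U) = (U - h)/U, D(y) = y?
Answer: 2668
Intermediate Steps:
M(h, U) = (U - h)/U
A(z, v) = (1 + 7*v/8)*(14 + z) (A(z, v) = (z + 14)*(v + (8 - v)/8) = (14 + z)*(v + (8 - v)/8) = (14 + z)*(v + (1 - v/8)) = (14 + z)*(1 + 7*v/8) = (1 + 7*v/8)*(14 + z))
W = 845 (W = 8 + (877 - 1*40) = 8 + (877 - 40) = 8 + 837 = 845)
(A(55, 16) + 788) + W = ((14 + 55 + (49/4)*16 + (7/8)*16*55) + 788) + 845 = ((14 + 55 + 196 + 770) + 788) + 845 = (1035 + 788) + 845 = 1823 + 845 = 2668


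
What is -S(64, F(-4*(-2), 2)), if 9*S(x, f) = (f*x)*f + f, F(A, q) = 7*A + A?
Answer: -262208/9 ≈ -29134.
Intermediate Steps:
F(A, q) = 8*A
S(x, f) = f/9 + x*f**2/9 (S(x, f) = ((f*x)*f + f)/9 = (x*f**2 + f)/9 = (f + x*f**2)/9 = f/9 + x*f**2/9)
-S(64, F(-4*(-2), 2)) = -8*(-4*(-2))*(1 + (8*(-4*(-2)))*64)/9 = -8*8*(1 + (8*8)*64)/9 = -64*(1 + 64*64)/9 = -64*(1 + 4096)/9 = -64*4097/9 = -1*262208/9 = -262208/9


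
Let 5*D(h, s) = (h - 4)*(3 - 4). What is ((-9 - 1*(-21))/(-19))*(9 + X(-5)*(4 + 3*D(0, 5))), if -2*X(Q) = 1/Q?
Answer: -2892/475 ≈ -6.0884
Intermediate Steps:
X(Q) = -1/(2*Q)
D(h, s) = ⅘ - h/5 (D(h, s) = ((h - 4)*(3 - 4))/5 = ((-4 + h)*(-1))/5 = (4 - h)/5 = ⅘ - h/5)
((-9 - 1*(-21))/(-19))*(9 + X(-5)*(4 + 3*D(0, 5))) = ((-9 - 1*(-21))/(-19))*(9 + (-½/(-5))*(4 + 3*(⅘ - ⅕*0))) = ((-9 + 21)*(-1/19))*(9 + (-½*(-⅕))*(4 + 3*(⅘ + 0))) = (12*(-1/19))*(9 + (4 + 3*(⅘))/10) = -12*(9 + (4 + 12/5)/10)/19 = -12*(9 + (⅒)*(32/5))/19 = -12*(9 + 16/25)/19 = -12/19*241/25 = -2892/475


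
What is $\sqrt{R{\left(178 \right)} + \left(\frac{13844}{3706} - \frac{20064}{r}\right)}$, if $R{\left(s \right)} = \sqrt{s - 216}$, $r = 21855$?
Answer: $\frac{\sqrt{513423690654130 + 182225835801025 i \sqrt{38}}}{13499105} \approx 2.1904 + 1.4072 i$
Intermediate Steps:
$R{\left(s \right)} = \sqrt{-216 + s}$
$\sqrt{R{\left(178 \right)} + \left(\frac{13844}{3706} - \frac{20064}{r}\right)} = \sqrt{\sqrt{-216 + 178} + \left(\frac{13844}{3706} - \frac{20064}{21855}\right)} = \sqrt{\sqrt{-38} + \left(13844 \cdot \frac{1}{3706} - \frac{6688}{7285}\right)} = \sqrt{i \sqrt{38} + \left(\frac{6922}{1853} - \frac{6688}{7285}\right)} = \sqrt{i \sqrt{38} + \frac{38033906}{13499105}} = \sqrt{\frac{38033906}{13499105} + i \sqrt{38}}$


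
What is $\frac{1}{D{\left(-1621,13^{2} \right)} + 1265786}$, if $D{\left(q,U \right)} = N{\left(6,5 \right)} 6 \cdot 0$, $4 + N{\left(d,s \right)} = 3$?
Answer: $\frac{1}{1265786} \approx 7.9002 \cdot 10^{-7}$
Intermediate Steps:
$N{\left(d,s \right)} = -1$ ($N{\left(d,s \right)} = -4 + 3 = -1$)
$D{\left(q,U \right)} = 0$ ($D{\left(q,U \right)} = \left(-1\right) 6 \cdot 0 = \left(-6\right) 0 = 0$)
$\frac{1}{D{\left(-1621,13^{2} \right)} + 1265786} = \frac{1}{0 + 1265786} = \frac{1}{1265786}$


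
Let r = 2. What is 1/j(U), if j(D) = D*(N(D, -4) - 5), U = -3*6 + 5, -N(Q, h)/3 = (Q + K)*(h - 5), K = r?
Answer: 1/3926 ≈ 0.00025471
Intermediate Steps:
K = 2
N(Q, h) = -3*(-5 + h)*(2 + Q) (N(Q, h) = -3*(Q + 2)*(h - 5) = -3*(2 + Q)*(-5 + h) = -3*(-5 + h)*(2 + Q))
U = -13 (U = -18 + 5 = -13)
j(D) = D*(49 + 27*D) (j(D) = D*((30 - 6*(-4) + 15*D - 3*D*(-4)) - 5) = D*((30 + 24 + 15*D + 12*D) - 5) = D*((54 + 27*D) - 5) = D*(49 + 27*D))
1/j(U) = 1/(-13*(49 + 27*(-13))) = 1/(-13*(49 - 351)) = 1/(-13*(-302)) = 1/3926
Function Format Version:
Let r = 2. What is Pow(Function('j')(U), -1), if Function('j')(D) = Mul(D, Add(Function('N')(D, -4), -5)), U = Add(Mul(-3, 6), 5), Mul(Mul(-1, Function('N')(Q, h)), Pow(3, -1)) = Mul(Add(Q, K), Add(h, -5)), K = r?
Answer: Rational(1, 3926) ≈ 0.00025471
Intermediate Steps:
K = 2
Function('N')(Q, h) = Mul(-3, Add(-5, h), Add(2, Q)) (Function('N')(Q, h) = Mul(-3, Mul(Add(Q, 2), Add(h, -5))) = Mul(-3, Mul(Add(2, Q), Add(-5, h))) = Mul(-3, Mul(Add(-5, h), Add(2, Q))) = Mul(-3, Add(-5, h), Add(2, Q)))
U = -13 (U = Add(-18, 5) = -13)
Function('j')(D) = Mul(D, Add(49, Mul(27, D))) (Function('j')(D) = Mul(D, Add(Add(30, Mul(-6, -4), Mul(15, D), Mul(-3, D, -4)), -5)) = Mul(D, Add(Add(30, 24, Mul(15, D), Mul(12, D)), -5)) = Mul(D, Add(Add(54, Mul(27, D)), -5)) = Mul(D, Add(49, Mul(27, D))))
Pow(Function('j')(U), -1) = Pow(Mul(-13, Add(49, Mul(27, -13))), -1) = Pow(Mul(-13, Add(49, -351)), -1) = Pow(Mul(-13, -302), -1) = Pow(3926, -1) = Rational(1, 3926)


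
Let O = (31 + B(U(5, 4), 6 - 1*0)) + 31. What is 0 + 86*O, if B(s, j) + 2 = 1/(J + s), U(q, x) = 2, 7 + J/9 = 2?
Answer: 5158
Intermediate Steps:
J = -45 (J = -63 + 9*2 = -63 + 18 = -45)
B(s, j) = -2 + 1/(-45 + s)
O = 2579/43 (O = (31 + (91 - 2*2)/(-45 + 2)) + 31 = (31 + (91 - 4)/(-43)) + 31 = (31 - 1/43*87) + 31 = (31 - 87/43) + 31 = 1246/43 + 31 = 2579/43 ≈ 59.977)
0 + 86*O = 0 + 86*(2579/43) = 0 + 5158 = 5158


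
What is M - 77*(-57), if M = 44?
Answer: 4433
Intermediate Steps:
M - 77*(-57) = 44 - 77*(-57) = 44 + 4389 = 4433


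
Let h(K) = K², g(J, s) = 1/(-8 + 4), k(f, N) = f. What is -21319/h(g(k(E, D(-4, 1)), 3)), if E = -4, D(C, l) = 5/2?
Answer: -341104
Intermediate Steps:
D(C, l) = 5/2 (D(C, l) = 5*(½) = 5/2)
g(J, s) = -¼ (g(J, s) = 1/(-4) = -¼)
-21319/h(g(k(E, D(-4, 1)), 3)) = -21319/((-¼)²) = -21319/1/16 = -21319*16 = -341104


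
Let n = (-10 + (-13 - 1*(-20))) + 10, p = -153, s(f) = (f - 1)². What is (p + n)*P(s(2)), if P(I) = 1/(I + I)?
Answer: -73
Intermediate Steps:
s(f) = (-1 + f)²
P(I) = 1/(2*I)
n = 7 (n = (-10 + (-13 + 20)) + 10 = (-10 + 7) + 10 = -3 + 10 = 7)
(p + n)*P(s(2)) = (-153 + 7)*(1/(2*((-1 + 2)²))) = -73/(1²) = -73/1 = -73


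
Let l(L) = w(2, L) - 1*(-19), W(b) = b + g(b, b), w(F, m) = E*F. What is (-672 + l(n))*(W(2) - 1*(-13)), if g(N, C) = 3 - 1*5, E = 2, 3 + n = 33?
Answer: -8437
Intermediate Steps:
n = 30 (n = -3 + 33 = 30)
g(N, C) = -2 (g(N, C) = 3 - 5 = -2)
w(F, m) = 2*F
W(b) = -2 + b (W(b) = b - 2 = -2 + b)
l(L) = 23 (l(L) = 2*2 - 1*(-19) = 4 + 19 = 23)
(-672 + l(n))*(W(2) - 1*(-13)) = (-672 + 23)*((-2 + 2) - 1*(-13)) = -649*(0 + 13) = -649*13 = -8437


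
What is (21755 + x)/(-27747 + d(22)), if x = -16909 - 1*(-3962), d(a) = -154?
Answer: -8808/27901 ≈ -0.31569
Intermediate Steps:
x = -12947 (x = -16909 + 3962 = -12947)
(21755 + x)/(-27747 + d(22)) = (21755 - 12947)/(-27747 - 154) = 8808/(-27901) = 8808*(-1/27901) = -8808/27901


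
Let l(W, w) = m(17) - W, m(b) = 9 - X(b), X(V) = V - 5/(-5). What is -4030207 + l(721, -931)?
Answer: -4030937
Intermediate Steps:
X(V) = 1 + V (X(V) = V - 5*(-1)/5 = V - 1*(-1) = V + 1 = 1 + V)
m(b) = 8 - b (m(b) = 9 - (1 + b) = 9 + (-1 - b) = 8 - b)
l(W, w) = -9 - W (l(W, w) = (8 - 1*17) - W = (8 - 17) - W = -9 - W)
-4030207 + l(721, -931) = -4030207 + (-9 - 1*721) = -4030207 + (-9 - 721) = -4030207 - 730 = -4030937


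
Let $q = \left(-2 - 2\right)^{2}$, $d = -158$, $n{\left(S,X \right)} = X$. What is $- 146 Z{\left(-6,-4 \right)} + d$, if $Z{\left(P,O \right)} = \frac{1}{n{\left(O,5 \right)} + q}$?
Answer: $- \frac{3464}{21} \approx -164.95$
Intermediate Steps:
$q = 16$ ($q = \left(-4\right)^{2} = 16$)
$Z{\left(P,O \right)} = \frac{1}{21}$ ($Z{\left(P,O \right)} = \frac{1}{5 + 16} = \frac{1}{21}$)
$- 146 Z{\left(-6,-4 \right)} + d = \left(-146\right) \frac{1}{21} - 158 = - \frac{146}{21} - 158 = - \frac{3464}{21}$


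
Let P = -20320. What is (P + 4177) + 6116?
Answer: -10027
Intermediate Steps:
(P + 4177) + 6116 = (-20320 + 4177) + 6116 = -16143 + 6116 = -10027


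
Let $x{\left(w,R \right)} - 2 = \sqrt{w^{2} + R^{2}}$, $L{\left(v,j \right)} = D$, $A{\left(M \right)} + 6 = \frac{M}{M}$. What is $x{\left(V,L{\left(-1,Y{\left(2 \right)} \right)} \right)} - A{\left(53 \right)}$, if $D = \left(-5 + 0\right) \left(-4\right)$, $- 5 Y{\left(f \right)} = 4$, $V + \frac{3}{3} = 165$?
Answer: $7 + 4 \sqrt{1706} \approx 172.22$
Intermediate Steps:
$A{\left(M \right)} = -5$ ($A{\left(M \right)} = -6 + \frac{M}{M} = -6 + 1 = -5$)
$V = 164$ ($V = -1 + 165 = 164$)
$Y{\left(f \right)} = - \frac{4}{5}$ ($Y{\left(f \right)} = \left(- \frac{1}{5}\right) 4 = - \frac{4}{5}$)
$D = 20$ ($D = \left(-5\right) \left(-4\right) = 20$)
$L{\left(v,j \right)} = 20$
$x{\left(w,R \right)} = 2 + \sqrt{R^{2} + w^{2}}$ ($x{\left(w,R \right)} = 2 + \sqrt{w^{2} + R^{2}} = 2 + \sqrt{R^{2} + w^{2}}$)
$x{\left(V,L{\left(-1,Y{\left(2 \right)} \right)} \right)} - A{\left(53 \right)} = \left(2 + \sqrt{20^{2} + 164^{2}}\right) - -5 = \left(2 + \sqrt{400 + 26896}\right) + 5 = \left(2 + \sqrt{27296}\right) + 5 = \left(2 + 4 \sqrt{1706}\right) + 5 = 7 + 4 \sqrt{1706}$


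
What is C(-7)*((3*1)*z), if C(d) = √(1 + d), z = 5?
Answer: 15*I*√6 ≈ 36.742*I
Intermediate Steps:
C(-7)*((3*1)*z) = √(1 - 7)*((3*1)*5) = √(-6)*(3*5) = (I*√6)*15 = 15*I*√6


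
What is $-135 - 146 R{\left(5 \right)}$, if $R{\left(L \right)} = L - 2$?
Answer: $-573$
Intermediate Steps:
$R{\left(L \right)} = -2 + L$
$-135 - 146 R{\left(5 \right)} = -135 - 146 \left(-2 + 5\right) = -135 - 438 = -573$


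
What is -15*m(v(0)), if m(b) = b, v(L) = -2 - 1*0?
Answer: 30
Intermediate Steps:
v(L) = -2 (v(L) = -2 + 0 = -2)
-15*m(v(0)) = -15*(-2) = 30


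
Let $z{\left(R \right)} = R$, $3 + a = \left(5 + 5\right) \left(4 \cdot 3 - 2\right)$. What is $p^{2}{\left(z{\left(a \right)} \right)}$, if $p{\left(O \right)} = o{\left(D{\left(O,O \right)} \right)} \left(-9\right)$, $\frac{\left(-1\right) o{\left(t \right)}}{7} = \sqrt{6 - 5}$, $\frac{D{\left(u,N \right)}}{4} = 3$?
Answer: $3969$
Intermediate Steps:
$D{\left(u,N \right)} = 12$ ($D{\left(u,N \right)} = 4 \cdot 3 = 12$)
$o{\left(t \right)} = -7$ ($o{\left(t \right)} = - 7 \sqrt{6 - 5} = - 7 \sqrt{1} = \left(-7\right) 1 = -7$)
$a = 97$ ($a = -3 + \left(5 + 5\right) \left(4 \cdot 3 - 2\right) = -3 + 10 \left(12 - 2\right) = -3 + 10 \cdot 10 = -3 + 100 = 97$)
$p{\left(O \right)} = 63$ ($p{\left(O \right)} = \left(-7\right) \left(-9\right) = 63$)
$p^{2}{\left(z{\left(a \right)} \right)} = 63^{2} = 3969$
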